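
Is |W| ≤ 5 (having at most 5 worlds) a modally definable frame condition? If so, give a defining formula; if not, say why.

No — not modally definable

Any modally definable frame class is closed under disjoint unions.
Any modal formula valid on each of 6 disjoint one-world frames is valid on their disjoint union (validity is preserved under disjoint unions). Each one-world frame has |W|=1≤5, but the union has |W|=6.
Hence having at most 5 worlds is not modally definable.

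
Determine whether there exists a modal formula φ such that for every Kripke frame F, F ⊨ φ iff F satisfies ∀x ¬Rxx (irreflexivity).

If a class were modally definable it would be closed under surjective bounded morphisms (Goldblatt–Thomason).
The 5-cycle (worlds w0,w1,w2,w3,w4 with w0→w1→w2→w3→w4→w0) is irreflexive, and the map sending every world to a single reflexive point • is a surjective bounded morphism (forth: every edge maps to (•,•); back: every world has a successor). So any modal formula valid on the 5-cycle is also valid on the reflexive point, which is not irreflexive.
So no modal formula (or set of formulas) defines exactly the irreflexive frames.

No — not modally definable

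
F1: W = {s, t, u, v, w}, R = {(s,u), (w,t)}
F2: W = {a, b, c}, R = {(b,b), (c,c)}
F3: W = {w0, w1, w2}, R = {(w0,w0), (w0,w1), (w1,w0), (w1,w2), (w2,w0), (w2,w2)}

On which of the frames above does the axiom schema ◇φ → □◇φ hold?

The schema corresponds to the Euclidean property: ∀x ∀y ∀z (Rxy ∧ Rxz → Ryz).
F1: fails — Rsu and Rsu but not Ruu.
F2: condition met.
F3: fails — Rw0w1 and Rw0w1 but not Rw1w1.
Valid on: F2.

F2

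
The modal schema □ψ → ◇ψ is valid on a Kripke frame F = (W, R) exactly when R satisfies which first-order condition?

seriality

Suppose □ψ→◇ψ is valid. At any x set V(ψ)=W. Then □ψ at x, so ◇ψ at x, so x has a successor.
The converse is a direct semantic check.
So the correspondent is seriality.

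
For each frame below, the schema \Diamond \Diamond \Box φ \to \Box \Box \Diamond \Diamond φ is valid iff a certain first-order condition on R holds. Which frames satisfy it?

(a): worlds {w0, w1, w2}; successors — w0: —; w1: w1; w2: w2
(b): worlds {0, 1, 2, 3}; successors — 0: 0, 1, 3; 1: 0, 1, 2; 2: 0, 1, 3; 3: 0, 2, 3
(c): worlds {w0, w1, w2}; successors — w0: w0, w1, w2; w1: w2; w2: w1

The schema corresponds to a generalized confluence (Geach) condition: \forall x \forall y \forall z ((x R^2 y \wedge x R^2 z) \to \exists w (yRw \wedge z R^2 w)).
(a): satisfies the condition.
(b): satisfies the condition.
(c): fails — w0R²w1, w0R²w1 but no w with w1Rw and w1R²w.
Valid on: (a), (b).

(a), (b)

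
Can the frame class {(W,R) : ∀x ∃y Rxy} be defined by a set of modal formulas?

This is a Sahlqvist condition; the D axiom □q → ◇q defines it.
Suppose □q→◇q is valid. At any x set V(q)=W. Then □q at x, so ◇q at x, so x has a successor.

Yes — defined by □q → ◇q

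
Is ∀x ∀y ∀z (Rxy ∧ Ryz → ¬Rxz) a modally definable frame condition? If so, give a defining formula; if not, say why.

No — not modally definable

Any modally definable frame class is closed under surjective bounded morphisms.
The 7-cycle (worlds a,b,c,d,e,f,g with a→b→c→d→e→f→g→a) is intransitive. Mapping every world to a single reflexive point • is a surjective bounded morphism; the reflexive point is not intransitive (R••∧R•• but R••).
Hence intransitivity is not modally definable.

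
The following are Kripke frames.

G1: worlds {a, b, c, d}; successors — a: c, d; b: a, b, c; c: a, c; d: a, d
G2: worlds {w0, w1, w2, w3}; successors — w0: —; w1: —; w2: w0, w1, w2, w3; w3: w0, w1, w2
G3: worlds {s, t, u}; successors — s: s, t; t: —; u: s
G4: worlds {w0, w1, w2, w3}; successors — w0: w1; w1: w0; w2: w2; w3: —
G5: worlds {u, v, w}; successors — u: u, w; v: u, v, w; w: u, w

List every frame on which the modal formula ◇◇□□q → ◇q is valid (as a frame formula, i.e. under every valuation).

G1, G5

Frame correspondent (Sahlqvist): ∀x ∀y (xR²y → ∃w (yR²w ∧ xRw)) — i.e. a generalized confluence (Geach) condition.
G1: holds.
G2: fails — w2R²w0 but no w with w0R²w and w2Rw.
G3: fails — sR²t but no w with tR²w and sRw.
G4: fails — w0R²w0 but no w with w0R²w and w0Rw.
G5: holds.
Valid on: G1, G5.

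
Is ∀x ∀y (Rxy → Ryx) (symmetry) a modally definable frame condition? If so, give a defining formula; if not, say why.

The condition is symmetry. A defining modal formula is q → □◇q.

Yes — defined by q → □◇q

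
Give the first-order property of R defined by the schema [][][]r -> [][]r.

This is a Sahlqvist (Geach-type) schema ◇^0□^3r → □^2◇^0r.
Minimal-valuation argument: fix x; take any y with xR^0y and any z with xR^2z. Set V(r) to the set of worlds R-reachable from y in exactly 3 steps. Then □^3r holds at y, so the antecedent holds at x; validity forces ◇^0r at z, giving a w with zR^0w and yR^3w.
First-order correspondent: forall x forall z (x R^2 z -> exists w (x R^3 w & z = w)).

forall x forall z (x R^2 z -> exists w (x R^3 w & z = w))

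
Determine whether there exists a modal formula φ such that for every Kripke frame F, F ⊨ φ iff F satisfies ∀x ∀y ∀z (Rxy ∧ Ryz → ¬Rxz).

Not modally definable

Any modally definable frame class is closed under surjective bounded morphisms.
The 7-cycle (worlds s,t,u,v,w,x,y with s→t→u→v→w→x→y→s) is intransitive. Mapping every world to a single reflexive point • is a surjective bounded morphism; the reflexive point is not intransitive (R••∧R•• but R••).
So the class is not modally definable.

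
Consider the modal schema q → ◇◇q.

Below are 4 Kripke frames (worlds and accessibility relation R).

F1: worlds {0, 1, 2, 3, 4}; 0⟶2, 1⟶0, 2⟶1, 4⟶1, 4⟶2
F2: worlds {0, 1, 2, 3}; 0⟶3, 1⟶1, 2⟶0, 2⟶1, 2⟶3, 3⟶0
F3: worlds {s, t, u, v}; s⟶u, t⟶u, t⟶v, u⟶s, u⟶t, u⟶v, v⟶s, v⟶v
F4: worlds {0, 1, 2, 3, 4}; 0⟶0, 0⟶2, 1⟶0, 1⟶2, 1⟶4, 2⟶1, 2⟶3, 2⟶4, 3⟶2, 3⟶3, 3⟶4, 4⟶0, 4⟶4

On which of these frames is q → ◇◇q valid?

F3, F4

The schema corresponds to a generalized confluence (Geach) condition: ∀x ∃w (x = w ∧ xR²w).
F1: fails — at 0 but no w with 0=w and 0R²w.
F2: fails — at 2 but no w with 2=w and 2R²w.
F3: holds.
F4: holds.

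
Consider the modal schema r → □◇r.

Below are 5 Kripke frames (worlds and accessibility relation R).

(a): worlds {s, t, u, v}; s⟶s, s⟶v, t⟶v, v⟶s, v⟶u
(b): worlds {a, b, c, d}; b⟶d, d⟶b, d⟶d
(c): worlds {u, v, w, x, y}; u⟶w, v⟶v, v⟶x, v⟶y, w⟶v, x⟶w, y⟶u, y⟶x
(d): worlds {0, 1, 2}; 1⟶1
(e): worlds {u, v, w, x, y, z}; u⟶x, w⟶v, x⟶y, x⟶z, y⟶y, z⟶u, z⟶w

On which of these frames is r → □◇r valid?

Frame correspondent (Sahlqvist): ∀x ∀y (Rxy → Ryx) — i.e. symmetry.
(a): fails — Rtv but not Rvt.
(b): holds.
(c): fails — Rxw but not Rwx.
(d): holds.
(e): fails — Rux but not Rxu.

(b), (d)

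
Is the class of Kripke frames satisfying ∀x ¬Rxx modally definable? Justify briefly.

If a class were modally definable it would be closed under surjective bounded morphisms (Goldblatt–Thomason).
The 2-cycle (worlds w0,w1 with w0→w1→w0) is irreflexive, and the map sending every world to a single reflexive point • is a surjective bounded morphism (forth: every edge maps to (•,•); back: every world has a successor). So any modal formula valid on the 2-cycle is also valid on the reflexive point, which is not irreflexive.
So no modal formula (or set of formulas) defines exactly the irreflexive frames.

Not definable by any modal formula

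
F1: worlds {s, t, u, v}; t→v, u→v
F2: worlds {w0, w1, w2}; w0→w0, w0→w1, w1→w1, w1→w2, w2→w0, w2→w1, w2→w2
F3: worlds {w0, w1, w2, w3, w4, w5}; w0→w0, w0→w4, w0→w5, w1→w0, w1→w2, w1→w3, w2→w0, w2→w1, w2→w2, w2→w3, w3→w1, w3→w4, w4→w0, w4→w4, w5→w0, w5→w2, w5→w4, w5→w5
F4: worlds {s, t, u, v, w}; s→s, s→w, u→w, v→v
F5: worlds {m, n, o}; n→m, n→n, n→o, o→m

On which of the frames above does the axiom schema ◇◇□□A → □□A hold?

This is the axiom for a generalized confluence (Geach) condition; its first-order frame correspondent is ∀x ∀y ∀z ((xR²y ∧ xR²z) → ∃w (yR²w ∧ z = w)).
F1: condition met.
F2: condition met.
F3: fails — w0R²w4, w0R²w2 but no w with w4R²w and w2=w.
F4: fails — sR²w, sR²s but no w* with wR²w* and s=w*.
F5: fails — nR²m, nR²m but no w with mR²w and m=w.

F1, F2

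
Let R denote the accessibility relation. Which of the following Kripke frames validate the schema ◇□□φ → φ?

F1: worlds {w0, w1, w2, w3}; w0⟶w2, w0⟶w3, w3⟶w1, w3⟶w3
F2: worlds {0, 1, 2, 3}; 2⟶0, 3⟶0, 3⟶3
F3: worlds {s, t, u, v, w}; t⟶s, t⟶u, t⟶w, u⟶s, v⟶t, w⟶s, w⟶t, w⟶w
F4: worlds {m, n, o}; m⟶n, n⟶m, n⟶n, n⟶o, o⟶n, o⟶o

F4

The schema corresponds to a generalized confluence (Geach) condition: ∀x ∀y (xRy → ∃w (yR²w ∧ x = w)).
F1: fails — w0Rw2 but no w with w2R²w and w0=w.
F2: fails — 2R0 but no w with 0R²w and 2=w.
F3: fails — tRs but no w* with sR²w* and t=w*.
F4: holds.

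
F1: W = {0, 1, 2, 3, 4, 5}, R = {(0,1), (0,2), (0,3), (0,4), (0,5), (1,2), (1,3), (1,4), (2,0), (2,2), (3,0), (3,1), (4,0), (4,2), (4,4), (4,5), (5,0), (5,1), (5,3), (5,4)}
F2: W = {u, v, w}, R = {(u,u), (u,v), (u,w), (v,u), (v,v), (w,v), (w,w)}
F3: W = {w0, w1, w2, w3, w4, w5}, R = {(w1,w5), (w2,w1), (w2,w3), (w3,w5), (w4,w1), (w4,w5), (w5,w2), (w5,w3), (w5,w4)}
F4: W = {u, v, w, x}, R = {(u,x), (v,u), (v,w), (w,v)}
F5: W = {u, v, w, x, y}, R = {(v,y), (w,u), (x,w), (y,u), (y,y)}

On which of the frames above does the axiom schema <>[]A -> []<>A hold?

This is the axiom for convergence; its first-order frame correspondent is forall x forall y forall z (Rxy & Rxz -> exists w (Ryw & Rzw)).
F1: fails — R01 and R03 but 1 and 3 have no common successor.
F2: ✓.
F3: fails — Rw4w5 and Rw4w1 but w5 and w1 have no common successor.
F4: fails — Rux and Rux but x and x have no common successor.
F5: fails — Rwu and Rwu but u and u have no common successor.
Valid on: F2.

F2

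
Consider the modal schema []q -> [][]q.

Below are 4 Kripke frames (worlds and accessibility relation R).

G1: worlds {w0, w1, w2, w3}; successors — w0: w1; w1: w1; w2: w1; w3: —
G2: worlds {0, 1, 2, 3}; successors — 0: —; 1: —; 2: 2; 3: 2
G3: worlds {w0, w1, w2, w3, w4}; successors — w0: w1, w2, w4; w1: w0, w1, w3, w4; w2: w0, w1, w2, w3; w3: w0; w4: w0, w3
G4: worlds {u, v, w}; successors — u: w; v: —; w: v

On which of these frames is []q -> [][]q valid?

G1, G2

This is the axiom for transitivity; its first-order frame correspondent is forall x forall y forall z (Rxy & Ryz -> Rxz).
G1: satisfies the condition.
G2: satisfies the condition.
G3: fails — Rw1w0 and Rw0w2 but not Rw1w2.
G4: fails — Ruw and Rwv but not Ruv.
Valid on: G1, G2.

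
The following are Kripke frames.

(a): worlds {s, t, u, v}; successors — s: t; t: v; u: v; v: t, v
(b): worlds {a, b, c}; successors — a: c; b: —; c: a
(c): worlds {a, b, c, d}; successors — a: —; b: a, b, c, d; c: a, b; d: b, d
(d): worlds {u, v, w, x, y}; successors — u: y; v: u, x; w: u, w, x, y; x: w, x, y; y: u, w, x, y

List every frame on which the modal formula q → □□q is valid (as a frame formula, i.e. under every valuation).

Frame correspondent (Sahlqvist): ∀x ∀z (xR²z → ∃w (x = w ∧ z = w)) — i.e. a generalized confluence (Geach) condition.
(a): fails — sR²v but s ≠ v.
(b): ✓.
(c): fails — bR²a but b ≠ a.
(d): fails — uR²w but u ≠ w.

(b)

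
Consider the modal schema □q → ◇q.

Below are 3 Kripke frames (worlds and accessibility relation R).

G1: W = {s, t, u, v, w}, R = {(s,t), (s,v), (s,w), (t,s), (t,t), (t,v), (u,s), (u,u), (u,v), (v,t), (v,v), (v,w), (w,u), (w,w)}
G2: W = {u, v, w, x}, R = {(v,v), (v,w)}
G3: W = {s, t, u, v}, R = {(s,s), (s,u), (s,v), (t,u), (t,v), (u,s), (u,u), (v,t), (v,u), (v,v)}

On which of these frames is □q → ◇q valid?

Frame correspondent (Sahlqvist): ∀x ∃y Rxy — i.e. seriality.
G1: holds.
G2: fails — world u has no successor.
G3: holds.
Valid on: G1, G3.

G1, G3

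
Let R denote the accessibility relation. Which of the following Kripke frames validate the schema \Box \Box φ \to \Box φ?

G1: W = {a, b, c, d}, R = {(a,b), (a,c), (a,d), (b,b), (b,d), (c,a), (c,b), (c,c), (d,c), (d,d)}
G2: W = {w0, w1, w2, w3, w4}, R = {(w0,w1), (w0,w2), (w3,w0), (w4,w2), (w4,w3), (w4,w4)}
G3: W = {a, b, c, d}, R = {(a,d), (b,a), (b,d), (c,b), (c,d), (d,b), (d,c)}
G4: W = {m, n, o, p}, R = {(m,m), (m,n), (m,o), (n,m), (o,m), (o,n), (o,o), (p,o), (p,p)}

The schema corresponds to density: \forall x \forall y (Rxy \to \exists z (Rxz \wedge Rzy)).
G1: holds.
G2: fails — Rw3w0 but no z with Rw3z and Rzw0.
G3: fails — Rdc but no z with Rdz and Rzc.
G4: holds.

G1, G4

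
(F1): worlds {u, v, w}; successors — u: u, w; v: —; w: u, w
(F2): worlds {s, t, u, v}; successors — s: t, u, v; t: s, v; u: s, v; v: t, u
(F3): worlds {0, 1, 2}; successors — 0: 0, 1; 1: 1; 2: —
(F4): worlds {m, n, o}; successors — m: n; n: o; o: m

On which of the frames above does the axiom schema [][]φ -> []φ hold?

Frame correspondent (Sahlqvist): forall x forall y (Rxy -> exists z (Rxz & Rzy)) — i.e. density.
(F1): holds.
(F2): fails — Rus but no z with Ruz and Rzs.
(F3): holds.
(F4): fails — Rno but no z with Rnz and Rzo.

(F1), (F3)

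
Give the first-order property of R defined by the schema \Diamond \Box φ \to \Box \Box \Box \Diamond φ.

This is a Sahlqvist (Geach-type) schema ◇^1□^1φ → □^3◇^1φ.
Minimal-valuation argument: fix x; take any y with xR^1y and any z with xR^3z. Set V(φ) to the set of worlds R-reachable from y in exactly 1 step. Then □^1φ holds at y, so the antecedent holds at x; validity forces ◇^1φ at z, giving a w with zR^1w and yR^1w.
First-order correspondent: \forall x \forall y \forall z ((xRy \wedge x R^3 z) \to \exists w (yRw \wedge zRw)).

\forall x \forall y \forall z ((xRy \wedge x R^3 z) \to \exists w (yRw \wedge zRw))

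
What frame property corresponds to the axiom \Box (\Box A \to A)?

Suppose □(□A→A) is valid. Take Rxy and set V(A)={w : Ryw}. Then at y, □A holds; since □(□A→A) at x, □A→A at y, so A at y, i.e. Ryy.
The converse is a direct semantic check.
So the correspondent is shift-reflexivity.

shift-reflexivity: \forall x \forall y (Rxy \to Ryy)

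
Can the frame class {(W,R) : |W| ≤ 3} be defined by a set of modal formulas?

Not definable by any modal formula

Any modally definable frame class is closed under disjoint unions.
Any modal formula valid on each of 4 disjoint one-world frames is valid on their disjoint union (validity is preserved under disjoint unions). Each one-world frame has |W|=1≤3, but the union has |W|=4.
Hence having at most 3 worlds is not modally definable.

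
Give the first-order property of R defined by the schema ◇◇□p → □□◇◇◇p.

∀x ∀y ∀z ((xR²y ∧ xR²z) → ∃w (yRw ∧ zR³w))

This is a Sahlqvist (Geach-type) schema ◇^2□^1p → □^2◇^3p.
Minimal-valuation argument: fix x; take any y with xR^2y and any z with xR^2z. Set V(p) to the set of worlds R-reachable from y in exactly 1 step. Then □^1p holds at y, so the antecedent holds at x; validity forces ◇^3p at z, giving a w with zR^3w and yR^1w.
First-order correspondent: ∀x ∀y ∀z ((xR²y ∧ xR²z) → ∃w (yRw ∧ zR³w)).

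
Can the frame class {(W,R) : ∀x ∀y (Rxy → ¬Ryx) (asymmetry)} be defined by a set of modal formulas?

Not definable by any modal formula

Modal frame validity is preserved under surjective bounded morphisms.
The 3-cycle (worlds w0,w1,w2 with w0→w1→w2→w0) is asymmetric. Mapping every world to a single reflexive point • is a surjective bounded morphism, and the reflexive point is not asymmetric (R•• but asymmetry requires ¬R••).
So the class is not modally definable.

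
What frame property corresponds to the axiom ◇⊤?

This is a form of the D axiom.
Its frame correspondent is seriality — ∀x ∃y Rxy.

Seriality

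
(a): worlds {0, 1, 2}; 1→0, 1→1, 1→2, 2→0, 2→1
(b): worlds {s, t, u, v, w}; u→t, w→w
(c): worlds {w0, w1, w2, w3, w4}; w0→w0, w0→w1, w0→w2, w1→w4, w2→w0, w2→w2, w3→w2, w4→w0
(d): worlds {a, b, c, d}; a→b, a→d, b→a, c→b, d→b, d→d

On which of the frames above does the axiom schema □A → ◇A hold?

The schema corresponds to seriality: ∀x ∃y Rxy.
(a): fails — world 0 has no successor.
(b): fails — world s has no successor.
(c): condition met.
(d): condition met.

(c), (d)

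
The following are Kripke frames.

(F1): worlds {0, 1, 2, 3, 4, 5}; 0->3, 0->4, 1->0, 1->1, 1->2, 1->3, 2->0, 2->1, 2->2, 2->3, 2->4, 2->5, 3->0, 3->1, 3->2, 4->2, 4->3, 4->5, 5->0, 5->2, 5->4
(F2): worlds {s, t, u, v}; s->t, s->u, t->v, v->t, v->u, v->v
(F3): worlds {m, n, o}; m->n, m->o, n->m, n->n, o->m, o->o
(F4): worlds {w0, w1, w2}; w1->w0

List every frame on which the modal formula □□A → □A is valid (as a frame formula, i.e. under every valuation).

This is the axiom for density; its first-order frame correspondent is ∀x ∀y (Rxy → ∃z (Rxz ∧ Rzy)).
(F1): fails — R04 but no z with R0z and Rz4.
(F2): fails — Rsu but no z with Rsz and Rzu.
(F3): ✓.
(F4): fails — Rw1w0 but no z with Rw1z and Rzw0.
Valid on: (F3).

(F3)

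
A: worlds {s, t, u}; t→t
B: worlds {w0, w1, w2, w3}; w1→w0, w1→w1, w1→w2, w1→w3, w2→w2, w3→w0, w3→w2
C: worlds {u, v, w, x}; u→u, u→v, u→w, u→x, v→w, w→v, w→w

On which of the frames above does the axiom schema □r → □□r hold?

A, B

This is the axiom for transitivity; its first-order frame correspondent is ∀x ∀y ∀z (Rxy ∧ Ryz → Rxz).
A: holds.
B: holds.
C: fails — Rvw and Rwv but not Rvv.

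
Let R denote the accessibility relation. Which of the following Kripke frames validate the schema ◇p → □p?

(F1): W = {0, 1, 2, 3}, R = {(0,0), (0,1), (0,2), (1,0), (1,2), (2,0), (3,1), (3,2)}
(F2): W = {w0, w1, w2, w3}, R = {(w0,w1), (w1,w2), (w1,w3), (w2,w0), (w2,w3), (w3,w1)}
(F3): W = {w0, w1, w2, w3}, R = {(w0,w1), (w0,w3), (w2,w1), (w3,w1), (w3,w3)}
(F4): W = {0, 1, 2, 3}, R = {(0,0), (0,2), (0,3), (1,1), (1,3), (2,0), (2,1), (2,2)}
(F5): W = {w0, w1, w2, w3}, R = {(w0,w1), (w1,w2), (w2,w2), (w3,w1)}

Frame correspondent (Sahlqvist): ∀x ∀y ∀z (Rxy ∧ Rxz → y = z) — i.e. partial functionality.
(F1): fails — 0 sees both 0 and 1.
(F2): fails — w1 sees both w2 and w3.
(F3): fails — w0 sees both w1 and w3.
(F4): fails — 0 sees both 0 and 2.
(F5): satisfies the condition.

(F5)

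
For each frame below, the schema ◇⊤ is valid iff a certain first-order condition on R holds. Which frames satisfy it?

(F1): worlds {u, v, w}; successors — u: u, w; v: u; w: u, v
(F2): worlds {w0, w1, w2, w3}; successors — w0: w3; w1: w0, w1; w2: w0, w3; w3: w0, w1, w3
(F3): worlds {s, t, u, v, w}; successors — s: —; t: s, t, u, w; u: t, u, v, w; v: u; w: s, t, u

This is the axiom for seriality; its first-order frame correspondent is ∀x ∃y Rxy.
(F1): holds.
(F2): holds.
(F3): fails — world s has no successor.

(F1), (F2)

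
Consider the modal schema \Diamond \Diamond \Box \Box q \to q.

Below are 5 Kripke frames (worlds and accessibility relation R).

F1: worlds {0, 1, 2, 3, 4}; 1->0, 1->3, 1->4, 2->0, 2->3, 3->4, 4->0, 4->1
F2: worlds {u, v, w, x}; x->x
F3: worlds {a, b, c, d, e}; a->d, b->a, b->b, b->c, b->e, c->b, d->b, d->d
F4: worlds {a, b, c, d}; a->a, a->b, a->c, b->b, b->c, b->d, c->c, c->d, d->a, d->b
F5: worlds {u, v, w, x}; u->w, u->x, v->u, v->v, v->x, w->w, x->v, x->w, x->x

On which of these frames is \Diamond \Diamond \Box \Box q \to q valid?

F2, F4

Frame correspondent (Sahlqvist): \forall x \forall y (x R^2 y \to \exists w (y R^2 w \wedge x = w)) — i.e. a generalized confluence (Geach) condition.
F1: fails — 1R²0 but no w with 0R²w and 1=w.
F2: ✓.
F3: fails — bR²e but no w with eR²w and b=w.
F4: ✓.
F5: fails — uR²w but no t with wR²t and u=t.
Valid on: F2, F4.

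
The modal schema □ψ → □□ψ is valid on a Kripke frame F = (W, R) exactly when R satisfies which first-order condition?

Suppose □ψ→□□ψ is valid. Take Rxy, Ryz and set V(ψ)={w : Rxw}. Then □ψ at x, so □□ψ at x, so □ψ at y, so ψ at z, i.e. Rxz.

transitivity: ∀x ∀y ∀z (Rxy ∧ Ryz → Rxz)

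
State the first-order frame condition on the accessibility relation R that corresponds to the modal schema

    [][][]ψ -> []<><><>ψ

forall x forall z (xRz -> exists w (x R^3 w & z R^3 w))

This is a Sahlqvist (Geach-type) schema ◇^0□^3ψ → □^1◇^3ψ.
Minimal-valuation argument: fix x; take any y with xR^0y and any z with xR^1z. Set V(ψ) to the set of worlds R-reachable from y in exactly 3 steps. Then □^3ψ holds at y, so the antecedent holds at x; validity forces ◇^3ψ at z, giving a w with zR^3w and yR^3w.
First-order correspondent: forall x forall z (xRz -> exists w (x R^3 w & z R^3 w)).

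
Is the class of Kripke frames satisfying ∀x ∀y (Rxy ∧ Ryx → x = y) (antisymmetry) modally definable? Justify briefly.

No

If a class were modally definable it would be closed under surjective bounded morphisms (Goldblatt–Thomason).
The 8-cycle (worlds w0,w1,w2,w3,w4,w5,w6,w7 with w0→w1→w2→w3→w4→w5→w6→w7→w0) is antisymmetric. Sending even-indexed worlds to s and odd-indexed worlds to t is a surjective bounded morphism onto the two-world frame with s↔t, which is not antisymmetric.
Hence antisymmetry is not modally definable.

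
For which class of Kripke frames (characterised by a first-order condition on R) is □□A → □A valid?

This is the C4 axiom.
It corresponds to density: ∀x ∀y (Rxy → ∃z (Rxz ∧ Rzy)).

density: ∀x ∀y (Rxy → ∃z (Rxz ∧ Rzy))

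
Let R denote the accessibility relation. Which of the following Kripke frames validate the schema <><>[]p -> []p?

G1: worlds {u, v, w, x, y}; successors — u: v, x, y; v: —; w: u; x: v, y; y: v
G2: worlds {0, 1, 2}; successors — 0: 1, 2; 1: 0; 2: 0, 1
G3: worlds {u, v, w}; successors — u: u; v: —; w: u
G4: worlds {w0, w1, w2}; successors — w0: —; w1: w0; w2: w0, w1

Frame correspondent (Sahlqvist): forall x forall y forall z ((x R^2 y & xRz) -> exists w (yRw & z = w)) — i.e. a generalized confluence (Geach) condition.
G1: fails — uR²v, uRv but no t with vRt and v=t.
G2: fails — 0R²1, 0R1 but no w with 1Rw and 1=w.
G3: ✓.
G4: fails — w2R²w0, w2Rw0 but no w with w0Rw and w0=w.

G3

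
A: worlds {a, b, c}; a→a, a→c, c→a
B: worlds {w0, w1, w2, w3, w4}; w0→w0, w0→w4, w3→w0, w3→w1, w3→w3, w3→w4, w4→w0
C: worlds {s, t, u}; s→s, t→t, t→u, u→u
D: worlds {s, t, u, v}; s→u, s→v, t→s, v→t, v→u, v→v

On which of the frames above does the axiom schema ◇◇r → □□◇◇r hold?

Frame correspondent (Sahlqvist): ∀x ∀y ∀z ((xR²y ∧ xR²z) → ∃w (y = w ∧ zR²w)) — i.e. a generalized confluence (Geach) condition.
A: satisfies the condition.
B: fails — w3R²w0, w3R²w1 but no w with w0=w and w1R²w.
C: fails — tR²t, tR²u but no w with t=w and uR²w.
D: fails — sR²t, sR²t but no w with t=w and tR²w.
Valid on: A.

A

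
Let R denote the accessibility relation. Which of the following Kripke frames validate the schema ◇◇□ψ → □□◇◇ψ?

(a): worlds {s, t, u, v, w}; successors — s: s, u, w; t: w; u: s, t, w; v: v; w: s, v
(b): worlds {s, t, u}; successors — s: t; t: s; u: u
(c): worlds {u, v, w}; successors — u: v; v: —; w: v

(c)

Frame correspondent (Sahlqvist): ∀x ∀y ∀z ((xR²y ∧ xR²z) → ∃w (yRw ∧ zR²w)) — i.e. a generalized confluence (Geach) condition.
(a): fails — sR²s, sR²v but no w* with sRw* and vR²w*.
(b): fails — sR²s, sR²s but no w with sRw and sR²w.
(c): condition met.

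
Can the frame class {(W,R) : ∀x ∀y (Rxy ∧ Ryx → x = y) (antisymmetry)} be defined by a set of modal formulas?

Not definable by any modal formula

Any modally definable frame class is closed under surjective bounded morphisms.
The 8-cycle (worlds a,b,c,d,e,f,g,h with a→b→c→d→e→f→g→h→a) is antisymmetric. Sending even-indexed worlds to a and odd-indexed worlds to b is a surjective bounded morphism onto the two-world frame with a↔b, which is not antisymmetric.
Hence antisymmetry is not modally definable.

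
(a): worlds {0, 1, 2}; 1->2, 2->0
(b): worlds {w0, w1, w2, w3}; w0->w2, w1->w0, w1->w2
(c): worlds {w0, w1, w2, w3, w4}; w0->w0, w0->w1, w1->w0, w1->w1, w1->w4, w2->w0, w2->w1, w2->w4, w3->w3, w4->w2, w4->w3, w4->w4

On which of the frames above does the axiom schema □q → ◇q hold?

Frame correspondent (Sahlqvist): ∀x ∃y Rxy — i.e. seriality.
(a): fails — world 0 has no successor.
(b): fails — world w2 has no successor.
(c): condition met.

(c)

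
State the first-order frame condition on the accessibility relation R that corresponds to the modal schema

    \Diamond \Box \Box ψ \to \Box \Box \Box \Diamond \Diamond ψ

\forall x \forall y \forall z ((xRy \wedge x R^3 z) \to \exists w (y R^2 w \wedge z R^2 w))

This is a Sahlqvist (Geach-type) schema ◇^1□^2ψ → □^3◇^2ψ.
Minimal-valuation argument: fix x; take any y with xR^1y and any z with xR^3z. Set V(ψ) to the set of worlds R-reachable from y in exactly 2 steps. Then □^2ψ holds at y, so the antecedent holds at x; validity forces ◇^2ψ at z, giving a w with zR^2w and yR^2w.
First-order correspondent: \forall x \forall y \forall z ((xRy \wedge x R^3 z) \to \exists w (y R^2 w \wedge z R^2 w)).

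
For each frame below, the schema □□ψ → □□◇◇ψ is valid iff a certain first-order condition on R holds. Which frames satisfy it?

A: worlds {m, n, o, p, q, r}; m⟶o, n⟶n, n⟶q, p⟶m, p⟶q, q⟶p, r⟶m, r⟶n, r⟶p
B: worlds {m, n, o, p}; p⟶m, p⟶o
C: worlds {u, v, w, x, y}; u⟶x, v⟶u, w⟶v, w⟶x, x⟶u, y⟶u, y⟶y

Frame correspondent (Sahlqvist): ∀x ∀z (xR²z → ∃w (xR²w ∧ zR²w)) — i.e. a generalized confluence (Geach) condition.
A: fails — pR²o but no w with pR²w and oR²w.
B: satisfies the condition.
C: satisfies the condition.

B, C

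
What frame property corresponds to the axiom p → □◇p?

Symmetry

Suppose p→□◇p is valid. Take Rxy and set V(p)={x}. Then p at x, so □◇p at x, so ◇p at y, so some z with Ryz has p; z=x, i.e. Ryx.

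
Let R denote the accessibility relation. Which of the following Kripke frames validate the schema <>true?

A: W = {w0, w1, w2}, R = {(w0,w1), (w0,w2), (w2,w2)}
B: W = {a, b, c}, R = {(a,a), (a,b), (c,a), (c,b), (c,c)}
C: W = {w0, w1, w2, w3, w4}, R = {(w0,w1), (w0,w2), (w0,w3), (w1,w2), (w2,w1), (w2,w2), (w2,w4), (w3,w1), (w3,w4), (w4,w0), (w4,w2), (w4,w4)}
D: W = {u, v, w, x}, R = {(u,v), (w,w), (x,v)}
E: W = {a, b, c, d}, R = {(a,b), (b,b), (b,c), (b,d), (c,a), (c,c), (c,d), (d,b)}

C, E

This is the axiom for seriality; its first-order frame correspondent is forall x exists y Rxy.
A: fails — world w1 has no successor.
B: fails — world b has no successor.
C: condition met.
D: fails — world v has no successor.
E: condition met.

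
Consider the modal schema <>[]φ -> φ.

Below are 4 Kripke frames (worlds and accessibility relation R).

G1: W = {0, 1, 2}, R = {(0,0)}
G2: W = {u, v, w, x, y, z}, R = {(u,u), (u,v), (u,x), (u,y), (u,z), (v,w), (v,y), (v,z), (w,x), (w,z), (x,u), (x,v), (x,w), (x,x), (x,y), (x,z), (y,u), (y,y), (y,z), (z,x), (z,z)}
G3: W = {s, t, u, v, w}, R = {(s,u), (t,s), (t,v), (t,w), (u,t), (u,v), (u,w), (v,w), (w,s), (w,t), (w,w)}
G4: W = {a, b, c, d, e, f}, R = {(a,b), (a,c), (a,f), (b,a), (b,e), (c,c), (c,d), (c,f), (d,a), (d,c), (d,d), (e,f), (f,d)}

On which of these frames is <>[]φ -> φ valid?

G1

This is the axiom for a generalized confluence (Geach) condition; its first-order frame correspondent is forall x forall y (xRy -> exists w (yRw & x = w)).
G1: holds.
G2: fails — uRv but no t with vRt and u=t.
G3: fails — sRu but no w* with uRw* and s=w*.
G4: fails — aRc but no w with cRw and a=w.
Valid on: G1.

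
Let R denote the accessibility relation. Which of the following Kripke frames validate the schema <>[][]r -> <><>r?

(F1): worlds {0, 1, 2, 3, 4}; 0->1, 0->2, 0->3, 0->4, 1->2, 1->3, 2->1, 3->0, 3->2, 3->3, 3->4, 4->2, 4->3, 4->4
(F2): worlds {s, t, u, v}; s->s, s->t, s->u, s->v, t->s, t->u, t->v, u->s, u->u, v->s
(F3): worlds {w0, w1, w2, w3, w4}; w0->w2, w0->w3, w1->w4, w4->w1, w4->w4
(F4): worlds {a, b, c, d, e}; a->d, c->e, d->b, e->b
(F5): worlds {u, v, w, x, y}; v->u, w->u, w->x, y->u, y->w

Frame correspondent (Sahlqvist): forall x forall y (xRy -> exists w (y R^2 w & x R^2 w)) — i.e. a generalized confluence (Geach) condition.
(F1): holds.
(F2): holds.
(F3): fails — w0Rw2 but no w with w2R²w and w0R²w.
(F4): fails — aRd but no w with dR²w and aR²w.
(F5): fails — vRu but no t with uR²t and vR²t.
Valid on: (F1), (F2).

(F1), (F2)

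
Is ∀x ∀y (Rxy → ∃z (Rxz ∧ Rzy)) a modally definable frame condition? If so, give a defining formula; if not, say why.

Definable; □□r → □r defines it

This is a Sahlqvist condition; the C4 axiom □□r → □r defines it.
Suppose □□r→□r is valid. Take Rxy and set V(r)={w : xR²w}. Then □□r at x, so □r at x, so r at y, i.e. ∃z(Rxz∧Rzy).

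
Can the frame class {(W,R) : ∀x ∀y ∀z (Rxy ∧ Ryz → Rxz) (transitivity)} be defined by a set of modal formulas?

Yes — defined by □r → □□r

This is a Sahlqvist condition; the 4 axiom □r → □□r defines it.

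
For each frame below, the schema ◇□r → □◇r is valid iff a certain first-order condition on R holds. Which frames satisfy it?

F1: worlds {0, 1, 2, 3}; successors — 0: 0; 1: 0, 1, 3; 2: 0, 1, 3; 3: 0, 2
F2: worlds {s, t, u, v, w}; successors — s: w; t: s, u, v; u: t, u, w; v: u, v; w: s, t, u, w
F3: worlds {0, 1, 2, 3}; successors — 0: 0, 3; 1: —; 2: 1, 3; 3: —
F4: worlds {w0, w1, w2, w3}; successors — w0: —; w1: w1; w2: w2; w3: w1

This is the axiom for convergence; its first-order frame correspondent is ∀x ∀y ∀z (Rxy ∧ Rxz → ∃w (Ryw ∧ Rzw)).
F1: holds.
F2: fails — Rtv and Rts but v and s have no common successor.
F3: fails — R00 and R03 but 0 and 3 have no common successor.
F4: holds.
Valid on: F1, F4.

F1, F4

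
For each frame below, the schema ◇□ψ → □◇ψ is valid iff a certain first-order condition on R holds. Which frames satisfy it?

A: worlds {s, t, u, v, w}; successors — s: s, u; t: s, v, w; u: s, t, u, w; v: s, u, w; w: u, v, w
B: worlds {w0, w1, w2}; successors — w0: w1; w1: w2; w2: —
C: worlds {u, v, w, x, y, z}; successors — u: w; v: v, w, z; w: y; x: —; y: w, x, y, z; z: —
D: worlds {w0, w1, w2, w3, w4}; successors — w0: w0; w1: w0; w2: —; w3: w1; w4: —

The schema corresponds to convergence: ∀x ∀y ∀z (Rxy ∧ Rxz → ∃w (Ryw ∧ Rzw)).
A: holds.
B: fails — Rw1w2 and Rw1w2 but w2 and w2 have no common successor.
C: fails — Rvv and Rvz but v and z have no common successor.
D: holds.
Valid on: A, D.

A, D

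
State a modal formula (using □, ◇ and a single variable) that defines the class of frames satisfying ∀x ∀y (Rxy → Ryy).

This is shift-reflexivity; the standard corresponding axiom is T□: □(□q → q).
Suppose □(□q→q) is valid. Take Rxy and set V(q)={w : Ryw}. Then at y, □q holds; since □(□q→q) at x, □q→q at y, so q at y, i.e. Ryy.

□(□q → q)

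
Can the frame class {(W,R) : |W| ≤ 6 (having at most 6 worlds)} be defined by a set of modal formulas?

Not modally definable

If a class were modally definable it would be closed under disjoint unions (Goldblatt–Thomason).
Any modal formula valid on each of 7 disjoint one-world frames is valid on their disjoint union (validity is preserved under disjoint unions). Each one-world frame has |W|=1≤6, but the union has |W|=7.
Hence having at most 6 worlds is not modally definable.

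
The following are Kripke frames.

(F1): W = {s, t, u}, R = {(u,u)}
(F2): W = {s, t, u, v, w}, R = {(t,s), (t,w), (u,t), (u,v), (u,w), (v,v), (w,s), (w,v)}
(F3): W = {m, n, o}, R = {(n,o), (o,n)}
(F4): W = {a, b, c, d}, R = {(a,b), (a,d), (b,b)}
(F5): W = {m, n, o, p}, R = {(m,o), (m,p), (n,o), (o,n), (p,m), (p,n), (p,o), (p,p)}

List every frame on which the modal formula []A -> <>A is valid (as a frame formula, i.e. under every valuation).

This is the axiom for seriality; its first-order frame correspondent is forall x exists y Rxy.
(F1): fails — world s has no successor.
(F2): fails — world s has no successor.
(F3): fails — world m has no successor.
(F4): fails — world c has no successor.
(F5): satisfies the condition.
Valid on: (F5).

(F5)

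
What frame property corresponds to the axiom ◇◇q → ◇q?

This is a form of the 4 axiom.
It corresponds to transitivity: ∀x ∀y ∀z (Rxy ∧ Ryz → Rxz).

transitivity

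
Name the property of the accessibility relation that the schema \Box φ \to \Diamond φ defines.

This schema is the D axiom.
It corresponds to seriality: \forall x \exists y Rxy.

seriality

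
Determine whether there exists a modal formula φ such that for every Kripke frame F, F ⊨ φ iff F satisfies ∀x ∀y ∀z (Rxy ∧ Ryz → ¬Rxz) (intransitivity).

Not definable by any modal formula

Modal frame validity is preserved under surjective bounded morphisms.
The 7-cycle (worlds w0,w1,w2,w3,w4,w5,w6 with w0→w1→w2→w3→w4→w5→w6→w0) is intransitive. Mapping every world to a single reflexive point • is a surjective bounded morphism; the reflexive point is not intransitive (R••∧R•• but R••).
So no modal formula (or set of formulas) defines exactly the intransitive frames.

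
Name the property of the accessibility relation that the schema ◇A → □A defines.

Suppose ◇A→□A is valid. Take Rxy, Rxz and set V(A)={y}. Then ◇A at x, so □A at x, so A at z, i.e. z=y.

partial functionality: ∀x ∀y ∀z (Rxy ∧ Rxz → y = z)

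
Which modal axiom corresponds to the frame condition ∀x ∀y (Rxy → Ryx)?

r → □◇r

A defining formula is r → □◇r (the B axiom).
Suppose r→□◇r is valid. Take Rxy and set V(r)={x}. Then r at x, so □◇r at x, so ◇r at y, so some z with Ryz has r; z=x, i.e. Ryx.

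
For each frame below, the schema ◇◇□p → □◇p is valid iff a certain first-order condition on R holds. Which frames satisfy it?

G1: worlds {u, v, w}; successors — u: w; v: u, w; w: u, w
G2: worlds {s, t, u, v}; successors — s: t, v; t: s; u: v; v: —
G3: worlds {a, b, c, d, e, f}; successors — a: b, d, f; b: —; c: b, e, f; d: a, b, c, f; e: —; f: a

G1

The schema corresponds to a generalized confluence (Geach) condition: ∀x ∀y ∀z ((xR²y ∧ xRz) → ∃w (yRw ∧ zRw)).
G1: condition met.
G2: fails — sR²s, sRt but no w with sRw and tRw.
G3: fails — aR²a, aRb but no w with aRw and bRw.
Valid on: G1.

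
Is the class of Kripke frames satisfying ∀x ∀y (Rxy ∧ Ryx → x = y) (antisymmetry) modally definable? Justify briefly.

Not modally definable

If a class were modally definable it would be closed under surjective bounded morphisms (Goldblatt–Thomason).
The 8-cycle (worlds 0,1,2,3,4,5,6,7 with 0→1→2→3→4→5→6→7→0) is antisymmetric. Sending even-indexed worlds to • and odd-indexed worlds to ∘ is a surjective bounded morphism onto the two-world frame with •↔∘, which is not antisymmetric.
So the class is not modally definable.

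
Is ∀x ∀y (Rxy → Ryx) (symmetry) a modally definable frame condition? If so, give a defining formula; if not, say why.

Yes — defined by p → □◇p

This is a Sahlqvist condition; the B axiom p → □◇p defines it.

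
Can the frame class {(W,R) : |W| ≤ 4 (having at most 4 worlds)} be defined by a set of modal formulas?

No

Modal frame validity is preserved under disjoint unions.
Any modal formula valid on each of 5 disjoint one-world frames is valid on their disjoint union (validity is preserved under disjoint unions). Each one-world frame has |W|=1≤4, but the union has |W|=5.
Hence having at most 4 worlds is not modally definable.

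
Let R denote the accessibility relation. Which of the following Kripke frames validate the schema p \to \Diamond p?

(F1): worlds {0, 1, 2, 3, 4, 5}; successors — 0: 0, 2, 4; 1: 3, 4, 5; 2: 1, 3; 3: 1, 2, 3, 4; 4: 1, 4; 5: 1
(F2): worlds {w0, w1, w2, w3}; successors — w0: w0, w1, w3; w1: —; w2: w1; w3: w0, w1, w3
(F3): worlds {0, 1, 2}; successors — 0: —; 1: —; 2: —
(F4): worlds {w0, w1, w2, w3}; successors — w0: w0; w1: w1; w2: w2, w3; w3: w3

(F4)

The schema corresponds to a generalized confluence (Geach) condition: \forall x \exists w (x = w \wedge xRw).
(F1): fails — at 1 but no w with 1=w and 1Rw.
(F2): fails — at w1 but no w with w1=w and w1Rw.
(F3): fails — at 0 but no w with 0=w and 0Rw.
(F4): ✓.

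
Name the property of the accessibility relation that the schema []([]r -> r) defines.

Suppose □(□r→r) is valid. Take Rxy and set V(r)={w : Ryw}. Then at y, □r holds; since □(□r→r) at x, □r→r at y, so r at y, i.e. Ryy.

shift-reflexivity: forall x forall y (Rxy -> Ryy)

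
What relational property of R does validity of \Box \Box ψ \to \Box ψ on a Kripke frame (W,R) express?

density: \forall x \forall y (Rxy \to \exists z (Rxz \wedge Rzy))

This schema is the C4 axiom.
It corresponds to density: \forall x \forall y (Rxy \to \exists z (Rxz \wedge Rzy)).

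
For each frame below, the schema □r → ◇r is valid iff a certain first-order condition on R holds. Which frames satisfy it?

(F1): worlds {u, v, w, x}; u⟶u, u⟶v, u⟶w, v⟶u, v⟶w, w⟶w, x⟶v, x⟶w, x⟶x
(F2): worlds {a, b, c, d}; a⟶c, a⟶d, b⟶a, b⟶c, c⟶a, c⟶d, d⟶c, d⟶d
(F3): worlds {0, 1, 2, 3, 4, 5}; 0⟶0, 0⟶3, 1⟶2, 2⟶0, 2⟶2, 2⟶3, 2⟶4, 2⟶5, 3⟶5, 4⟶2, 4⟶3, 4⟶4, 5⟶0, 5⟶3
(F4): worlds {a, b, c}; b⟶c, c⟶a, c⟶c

The schema corresponds to seriality: ∀x ∃y Rxy.
(F1): condition met.
(F2): condition met.
(F3): condition met.
(F4): fails — world a has no successor.
Valid on: (F1), (F2), (F3).

(F1), (F2), (F3)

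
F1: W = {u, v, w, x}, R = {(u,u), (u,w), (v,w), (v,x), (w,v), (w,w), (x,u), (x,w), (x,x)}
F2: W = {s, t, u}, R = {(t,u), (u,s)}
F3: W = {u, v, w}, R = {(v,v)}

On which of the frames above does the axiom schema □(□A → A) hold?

F3

The schema corresponds to shift-reflexivity: ∀x ∀y (Rxy → Ryy).
F1: fails — Rwv but not Rvv.
F2: fails — Rus but not Rss.
F3: ✓.
Valid on: F3.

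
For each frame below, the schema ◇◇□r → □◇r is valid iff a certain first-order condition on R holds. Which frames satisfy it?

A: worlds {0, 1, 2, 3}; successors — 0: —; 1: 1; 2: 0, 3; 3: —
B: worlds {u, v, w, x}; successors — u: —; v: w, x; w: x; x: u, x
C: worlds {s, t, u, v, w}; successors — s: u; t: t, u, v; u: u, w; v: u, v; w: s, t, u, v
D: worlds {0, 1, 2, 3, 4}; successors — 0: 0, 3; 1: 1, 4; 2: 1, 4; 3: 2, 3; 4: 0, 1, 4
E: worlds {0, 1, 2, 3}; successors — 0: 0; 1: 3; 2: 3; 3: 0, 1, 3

A, C

Frame correspondent (Sahlqvist): ∀x ∀y ∀z ((xR²y ∧ xRz) → ∃w (yRw ∧ zRw)) — i.e. a generalized confluence (Geach) condition.
A: satisfies the condition.
B: fails — vR²u, vRw but no t with uRt and wRt.
C: satisfies the condition.
D: fails — 0R²2, 0R0 but no w with 2Rw and 0Rw.
E: fails — 3R²0, 3R1 but no w with 0Rw and 1Rw.
Valid on: A, C.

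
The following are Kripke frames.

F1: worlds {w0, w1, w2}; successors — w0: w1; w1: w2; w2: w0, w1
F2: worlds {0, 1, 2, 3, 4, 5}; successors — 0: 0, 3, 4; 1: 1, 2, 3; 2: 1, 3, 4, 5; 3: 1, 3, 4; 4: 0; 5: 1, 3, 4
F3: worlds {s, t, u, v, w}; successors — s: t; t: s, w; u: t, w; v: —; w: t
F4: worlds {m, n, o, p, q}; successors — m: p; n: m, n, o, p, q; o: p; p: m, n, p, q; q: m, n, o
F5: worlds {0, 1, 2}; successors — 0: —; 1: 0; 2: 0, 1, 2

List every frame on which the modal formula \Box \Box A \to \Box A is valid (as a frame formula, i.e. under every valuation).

Frame correspondent (Sahlqvist): \forall x \forall y (Rxy \to \exists z (Rxz \wedge Rzy)) — i.e. density.
F1: fails — Rw1w2 but no z with Rw1z and Rzw2.
F2: fails — R25 but no z with R2z and Rz5.
F3: fails — Rwt but no z with Rwz and Rzt.
F4: satisfies the condition.
F5: fails — R10 but no z with R1z and Rz0.
Valid on: F4.

F4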